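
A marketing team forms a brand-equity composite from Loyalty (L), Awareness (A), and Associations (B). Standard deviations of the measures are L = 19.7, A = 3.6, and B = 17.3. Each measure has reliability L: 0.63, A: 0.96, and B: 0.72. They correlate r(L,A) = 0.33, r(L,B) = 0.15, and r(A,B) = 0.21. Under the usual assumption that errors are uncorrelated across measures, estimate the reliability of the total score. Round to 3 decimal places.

0.740

Var(L+A+B) = 19.7² + 3.6² + 17.3² + 2·[19.7·3.6·0.33 + 19.7·17.3·0.15 + 3.6·17.3·0.21] = 700.34 + 175.208 = 875.548.
Under uncorrelated errors the observed covariances equal the true-score covariances, so only the own-variance terms attenuate.
True-score variance = [19.7²·0.63 + 3.6²·0.96 + 17.3²·0.72] + 175.208 = 472.427 + 175.208 = 647.635.
Reliability = 647.635 / 875.548 = 0.740.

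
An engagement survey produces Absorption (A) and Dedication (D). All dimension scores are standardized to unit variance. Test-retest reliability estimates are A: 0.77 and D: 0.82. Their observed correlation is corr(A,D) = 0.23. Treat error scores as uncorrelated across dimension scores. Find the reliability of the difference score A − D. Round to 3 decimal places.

Var(A−D) = 1 + 1 − 2·0.23 = 2 − 0.46 = 1.54.
With uncorrelated errors the cross-covariances are all true-score covariance, so they carry over unchanged; only the diagonal terms shrink to ρᵢσᵢ².
True-score variance = [0.77 + 0.82] − 0.46 = 1.59 − 0.46 = 1.13.
Reliability = 1.13 / 1.54 = 0.734.

0.734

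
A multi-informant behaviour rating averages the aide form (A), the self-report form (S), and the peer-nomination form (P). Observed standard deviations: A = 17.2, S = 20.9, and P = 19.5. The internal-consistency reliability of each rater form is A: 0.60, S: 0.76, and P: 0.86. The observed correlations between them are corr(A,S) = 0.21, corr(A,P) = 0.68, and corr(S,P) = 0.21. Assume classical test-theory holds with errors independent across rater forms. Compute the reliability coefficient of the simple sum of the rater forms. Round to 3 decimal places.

Var(A+S+P) = 17.2² + 20.9² + 19.5² + 2·[17.2·20.9·0.21 + 17.2·19.5·0.68 + 20.9·19.5·0.21] = 1112.9 + 778.297 = 1891.2.
With uncorrelated errors the cross-covariances are all true-score covariance, so they carry over unchanged; only the diagonal terms shrink to ρᵢσᵢ².
True-score variance = [17.2²·0.60 + 20.9²·0.76 + 19.5²·0.86] + 778.297 = 836.495 + 778.297 = 1614.79.
Reliability = 1614.79 / 1891.2 = 0.854.

0.854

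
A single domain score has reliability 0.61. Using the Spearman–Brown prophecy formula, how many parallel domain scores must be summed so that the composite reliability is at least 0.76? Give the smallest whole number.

k ≥ ρ*(1−ρ₁)/(ρ₁(1−ρ*)) = 0.76·0.39 / (0.61·0.24) = 2.025.
Smallest integer k = 3.

3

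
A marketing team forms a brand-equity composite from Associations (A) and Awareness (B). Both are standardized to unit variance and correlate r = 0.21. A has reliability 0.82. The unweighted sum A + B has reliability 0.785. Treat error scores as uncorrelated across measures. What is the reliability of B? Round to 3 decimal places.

Var(A+B) = 2 + 2·0.21 = 2.420.
True-score variance = ρ_A + ρ_B + 2·0.21, so 0.785 = (0.82 + ρ_B + 0.42) / 2.420.
ρ_B = 0.785·2.420 − 0.82 − 0.42 = 0.660.

0.660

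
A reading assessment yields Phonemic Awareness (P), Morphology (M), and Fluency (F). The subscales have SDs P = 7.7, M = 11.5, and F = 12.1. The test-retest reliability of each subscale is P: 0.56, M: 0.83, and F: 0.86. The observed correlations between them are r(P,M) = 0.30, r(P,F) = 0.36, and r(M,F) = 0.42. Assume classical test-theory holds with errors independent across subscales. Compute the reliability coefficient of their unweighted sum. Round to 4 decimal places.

0.8799

Var(P+M+F) = 7.7² + 11.5² + 12.1² + 2·[7.7·11.5·0.30 + 7.7·12.1·0.36 + 11.5·12.1·0.42] = 337.95 + 237.098 = 575.048.
Under uncorrelated errors the observed covariances equal the true-score covariances, so only the own-variance terms attenuate.
True-score variance = [7.7²·0.56 + 11.5²·0.83 + 12.1²·0.86] + 237.098 = 268.882 + 237.098 = 505.981.
Reliability = 505.981 / 575.048 = 0.8799.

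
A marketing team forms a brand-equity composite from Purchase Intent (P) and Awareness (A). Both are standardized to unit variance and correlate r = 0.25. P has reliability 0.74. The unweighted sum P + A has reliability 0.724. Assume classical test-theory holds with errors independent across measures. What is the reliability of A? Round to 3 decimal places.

0.570

Var(P+A) = 2 + 2·0.25 = 2.500.
True-score variance = ρ_P + ρ_A + 2·0.25, so 0.724 = (0.74 + ρ_A + 0.50) / 2.500.
ρ_A = 0.724·2.500 − 0.74 − 0.50 = 0.570.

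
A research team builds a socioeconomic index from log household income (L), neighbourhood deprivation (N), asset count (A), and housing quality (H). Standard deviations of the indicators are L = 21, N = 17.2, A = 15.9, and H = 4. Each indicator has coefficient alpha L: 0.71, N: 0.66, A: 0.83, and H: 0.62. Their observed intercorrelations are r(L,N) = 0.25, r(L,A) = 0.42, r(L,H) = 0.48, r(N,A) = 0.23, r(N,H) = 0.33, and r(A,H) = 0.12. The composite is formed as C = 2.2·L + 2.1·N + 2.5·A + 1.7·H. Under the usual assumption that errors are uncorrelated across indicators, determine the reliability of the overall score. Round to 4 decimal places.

0.8437

Var(C) = 2.2²·21² + 2.1²·17.2² + 2.5²·15.9² + 1.7²·4² + 2·[4.62·21·17.2·0.25 + 5.5·21·15.9·0.42 + 3.74·21·4·0.48 + 5.25·17.2·15.9·0.23 + 3.57·17.2·4·0.33 + 4.25·15.9·4·0.12] = 5065.4 + 3566.02 = 8631.41.
Under uncorrelated errors the observed covariances equal the true-score covariances, so only the own-variance terms attenuate.
True-score variance = [2.2²·21²·0.71 + 2.1²·17.2²·0.66 + 2.5²·15.9²·0.83 + 1.7²·4²·0.62] + 3566.02 = 3716.64 + 3566.02 = 7282.66.
Reliability = 7282.66 / 8631.41 = 0.8437.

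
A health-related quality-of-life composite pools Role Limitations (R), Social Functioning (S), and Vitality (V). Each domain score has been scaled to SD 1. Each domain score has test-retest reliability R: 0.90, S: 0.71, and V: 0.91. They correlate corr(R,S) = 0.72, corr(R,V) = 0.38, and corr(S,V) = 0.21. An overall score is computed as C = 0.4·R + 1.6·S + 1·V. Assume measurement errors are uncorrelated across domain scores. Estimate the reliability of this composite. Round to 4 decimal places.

Var(C) = 0.4² + 1.6² + 1 + 2·[0.64·0.72 + 0.4·0.38 + 1.6·0.21] = 3.72 + 1.8976 = 5.6176.
Under uncorrelated errors the observed covariances equal the true-score covariances, so only the own-variance terms attenuate.
True-score variance = [0.4²·0.90 + 1.6²·0.71 + 0.91] + 1.8976 = 2.8716 + 1.8976 = 4.7692.
Reliability = 4.7692 / 5.6176 = 0.8490.

0.8490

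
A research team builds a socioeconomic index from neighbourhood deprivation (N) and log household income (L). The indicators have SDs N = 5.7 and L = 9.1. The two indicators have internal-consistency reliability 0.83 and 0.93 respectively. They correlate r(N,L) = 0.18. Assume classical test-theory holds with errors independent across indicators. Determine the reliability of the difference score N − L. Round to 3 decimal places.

Var(N−L) = 5.7² + 9.1² − 2·5.7·9.1·0.18 = 115.3 − 18.6732 = 96.6268.
Because errors are independent across components, Cov(Tᵢ,Tⱼ) = Cov(Xᵢ,Xⱼ); the off-diagonal part of the true-score variance is the same as above.
True-score variance = [5.7²·0.83 + 9.1²·0.93] − 18.6732 = 103.98 − 18.6732 = 85.3068.
Reliability = 85.3068 / 96.6268 = 0.883.

0.883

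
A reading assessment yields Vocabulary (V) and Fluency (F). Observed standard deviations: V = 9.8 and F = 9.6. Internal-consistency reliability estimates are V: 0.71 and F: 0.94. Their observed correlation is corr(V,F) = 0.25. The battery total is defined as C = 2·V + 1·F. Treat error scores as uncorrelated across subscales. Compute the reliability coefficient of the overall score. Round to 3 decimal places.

0.795

Var(C) = 2²·9.8² + 9.6² + 2·[2·9.8·9.6·0.25] = 476.32 + 94.08 = 570.4.
With uncorrelated errors the cross-covariances are all true-score covariance, so they carry over unchanged; only the diagonal terms shrink to ρᵢσᵢ².
True-score variance = [2²·9.8²·0.71 + 9.6²·0.94] + 94.08 = 359.384 + 94.08 = 453.464.
Reliability = 453.464 / 570.4 = 0.795.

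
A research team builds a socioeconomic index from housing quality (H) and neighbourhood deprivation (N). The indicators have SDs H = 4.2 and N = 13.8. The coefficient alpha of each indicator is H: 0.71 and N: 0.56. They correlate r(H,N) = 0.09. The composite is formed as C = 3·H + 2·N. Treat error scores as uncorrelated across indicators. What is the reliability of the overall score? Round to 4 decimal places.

Var(C) = 3²·4.2² + 2²·13.8² + 2·[6·4.2·13.8·0.09] = 920.52 + 62.5968 = 983.117.
Because errors are independent across components, Cov(Tᵢ,Tⱼ) = Cov(Xᵢ,Xⱼ); the off-diagonal part of the true-score variance is the same as above.
True-score variance = [3²·4.2²·0.71 + 2²·13.8²·0.56] + 62.5968 = 539.305 + 62.5968 = 601.902.
Reliability = 601.902 / 983.117 = 0.6122.

0.6122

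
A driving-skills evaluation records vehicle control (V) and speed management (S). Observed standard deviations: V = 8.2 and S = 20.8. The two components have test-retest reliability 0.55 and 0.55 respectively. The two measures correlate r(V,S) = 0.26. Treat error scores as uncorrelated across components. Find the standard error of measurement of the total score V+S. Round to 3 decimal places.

Var(total) = 499.88 + 88.6912 = 588.571.
True-score variance = 274.934 + 88.6912 = 363.625, so reliability = 0.6178.
Error variance = 588.571 − 363.625 = 224.946; SEM = √224.946 = 14.998.

14.998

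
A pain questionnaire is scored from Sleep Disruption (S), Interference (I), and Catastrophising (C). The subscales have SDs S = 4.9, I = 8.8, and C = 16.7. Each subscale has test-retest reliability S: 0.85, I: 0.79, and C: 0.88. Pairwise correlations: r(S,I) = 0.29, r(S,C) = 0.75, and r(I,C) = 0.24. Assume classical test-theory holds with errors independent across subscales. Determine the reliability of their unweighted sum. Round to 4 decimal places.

Var(S+I+C) = 4.9² + 8.8² + 16.7² + 2·[4.9·8.8·0.29 + 4.9·16.7·0.75 + 8.8·16.7·0.24] = 380.34 + 218.295 = 598.635.
Because errors are independent across components, Cov(Tᵢ,Tⱼ) = Cov(Xᵢ,Xⱼ); the off-diagonal part of the true-score variance is the same as above.
True-score variance = [4.9²·0.85 + 8.8²·0.79 + 16.7²·0.88] + 218.295 = 327.009 + 218.295 = 545.305.
Reliability = 545.305 / 598.635 = 0.9109.

0.9109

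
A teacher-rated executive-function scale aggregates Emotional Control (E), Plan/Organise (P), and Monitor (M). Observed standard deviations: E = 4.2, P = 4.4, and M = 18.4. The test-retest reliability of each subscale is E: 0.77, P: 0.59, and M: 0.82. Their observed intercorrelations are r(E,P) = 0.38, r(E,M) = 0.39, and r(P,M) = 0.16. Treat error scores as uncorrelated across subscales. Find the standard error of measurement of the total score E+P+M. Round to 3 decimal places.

8.540

Var(total) = 375.56 + 100.23 = 475.79.
True-score variance = 302.624 + 100.23 = 402.855, so reliability = 0.8467.
Error variance = 475.79 − 402.855 = 72.9356; SEM = √72.9356 = 8.540.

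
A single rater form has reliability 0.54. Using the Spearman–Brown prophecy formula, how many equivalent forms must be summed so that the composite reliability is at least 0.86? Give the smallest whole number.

6

k ≥ ρ*(1−ρ₁)/(ρ₁(1−ρ*)) = 0.86·0.46 / (0.54·0.14) = 5.233.
Smallest integer k = 6.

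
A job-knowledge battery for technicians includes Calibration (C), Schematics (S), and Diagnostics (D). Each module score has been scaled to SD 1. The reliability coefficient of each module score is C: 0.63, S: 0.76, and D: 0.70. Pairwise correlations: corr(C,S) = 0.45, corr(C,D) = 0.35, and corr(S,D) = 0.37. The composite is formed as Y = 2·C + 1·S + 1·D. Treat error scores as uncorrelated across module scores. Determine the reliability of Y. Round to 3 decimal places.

0.797

Var(Y) = 2² + 1 + 1 + 2·[2·0.45 + 2·0.35 + 0.37] = 6 + 3.94 = 9.94.
Under uncorrelated errors the observed covariances equal the true-score covariances, so only the own-variance terms attenuate.
True-score variance = [2²·0.63 + 0.76 + 0.70] + 3.94 = 3.98 + 3.94 = 7.92.
Reliability = 7.92 / 9.94 = 0.797.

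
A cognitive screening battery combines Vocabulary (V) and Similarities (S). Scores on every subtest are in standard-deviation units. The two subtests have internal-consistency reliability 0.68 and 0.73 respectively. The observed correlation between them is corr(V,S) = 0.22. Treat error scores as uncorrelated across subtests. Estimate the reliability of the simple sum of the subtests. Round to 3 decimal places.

0.758

Var(V+S) = 2 + 2·[0.22] = 2 + 0.44 = 2.44.
Because errors are independent across components, Cov(Tᵢ,Tⱼ) = Cov(Xᵢ,Xⱼ); the off-diagonal part of the true-score variance is the same as above.
True-score variance = [0.68 + 0.73] + 0.44 = 1.41 + 0.44 = 1.85.
Reliability = 1.85 / 2.44 = 0.758.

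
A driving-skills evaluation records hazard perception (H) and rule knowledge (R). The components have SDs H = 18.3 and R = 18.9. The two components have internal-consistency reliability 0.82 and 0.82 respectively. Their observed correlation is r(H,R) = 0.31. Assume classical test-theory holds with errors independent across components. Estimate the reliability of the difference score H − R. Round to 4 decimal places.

Var(H−R) = 18.3² + 18.9² − 2·18.3·18.9·0.31 = 692.1 − 214.439 = 477.661.
Because errors are independent across components, Cov(Tᵢ,Tⱼ) = Cov(Xᵢ,Xⱼ); the off-diagonal part of the true-score variance is the same as above.
True-score variance = [18.3²·0.82 + 18.9²·0.82] − 214.439 = 567.522 − 214.439 = 353.083.
Reliability = 353.083 / 477.661 = 0.7392.

0.7392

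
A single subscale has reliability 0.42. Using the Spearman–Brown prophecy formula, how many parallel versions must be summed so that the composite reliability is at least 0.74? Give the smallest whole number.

4

k ≥ ρ*(1−ρ₁)/(ρ₁(1−ρ*)) = 0.74·0.58 / (0.42·0.26) = 3.930.
Smallest integer k = 4.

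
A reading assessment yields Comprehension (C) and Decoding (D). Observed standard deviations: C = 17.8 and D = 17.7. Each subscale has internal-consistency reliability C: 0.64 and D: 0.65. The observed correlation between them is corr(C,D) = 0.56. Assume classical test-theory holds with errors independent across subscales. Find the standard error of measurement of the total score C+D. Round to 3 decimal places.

Var(total) = 630.13 + 352.867 = 982.997.
True-score variance = 406.416 + 352.867 = 759.283, so reliability = 0.7724.
Error variance = 982.997 − 759.283 = 223.714; SEM = √223.714 = 14.957.

14.957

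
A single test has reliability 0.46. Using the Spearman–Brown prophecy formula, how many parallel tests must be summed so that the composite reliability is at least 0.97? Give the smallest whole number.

k ≥ ρ*(1−ρ₁)/(ρ₁(1−ρ*)) = 0.97·0.54 / (0.46·0.03) = 37.957.
Smallest integer k = 38.

38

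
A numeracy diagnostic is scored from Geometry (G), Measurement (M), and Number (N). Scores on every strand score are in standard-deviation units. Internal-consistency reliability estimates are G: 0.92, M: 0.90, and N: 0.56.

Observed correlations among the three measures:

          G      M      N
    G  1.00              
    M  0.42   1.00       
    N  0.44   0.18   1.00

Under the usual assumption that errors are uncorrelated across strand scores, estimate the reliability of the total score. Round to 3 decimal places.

Var(G+M+N) = 3 + 2·[0.42 + 0.44 + 0.18] = 3 + 2.08 = 5.08.
Under uncorrelated errors the observed covariances equal the true-score covariances, so only the own-variance terms attenuate.
True-score variance = [0.92 + 0.90 + 0.56] + 2.08 = 2.38 + 2.08 = 4.46.
Reliability = 4.46 / 5.08 = 0.878.

0.878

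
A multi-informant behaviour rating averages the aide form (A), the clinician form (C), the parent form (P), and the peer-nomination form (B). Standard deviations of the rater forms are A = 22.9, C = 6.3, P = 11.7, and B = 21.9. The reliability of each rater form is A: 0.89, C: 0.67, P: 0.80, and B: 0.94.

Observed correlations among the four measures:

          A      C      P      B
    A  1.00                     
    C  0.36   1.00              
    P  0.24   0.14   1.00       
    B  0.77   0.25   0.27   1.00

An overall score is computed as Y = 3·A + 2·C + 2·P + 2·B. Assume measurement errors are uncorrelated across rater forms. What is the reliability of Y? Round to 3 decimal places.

Var(Y) = 3²·22.9² + 2²·6.3² + 2²·11.7² + 2²·21.9² + 2·[6·22.9·6.3·0.36 + 6·22.9·11.7·0.24 + 6·22.9·21.9·0.77 + 4·6.3·11.7·0.14 + 4·6.3·21.9·0.25 + 4·11.7·21.9·0.27] = 7344.45 + 6940.79 = 14285.2.
Because errors are independent across components, Cov(Tᵢ,Tⱼ) = Cov(Xᵢ,Xⱼ); the off-diagonal part of the true-score variance is the same as above.
True-score variance = [3²·22.9²·0.89 + 2²·6.3²·0.67 + 2²·11.7²·0.80 + 2²·21.9²·0.94] + 6940.79 = 6548.27 + 6940.79 = 13489.1.
Reliability = 13489.1 / 14285.2 = 0.944.

0.944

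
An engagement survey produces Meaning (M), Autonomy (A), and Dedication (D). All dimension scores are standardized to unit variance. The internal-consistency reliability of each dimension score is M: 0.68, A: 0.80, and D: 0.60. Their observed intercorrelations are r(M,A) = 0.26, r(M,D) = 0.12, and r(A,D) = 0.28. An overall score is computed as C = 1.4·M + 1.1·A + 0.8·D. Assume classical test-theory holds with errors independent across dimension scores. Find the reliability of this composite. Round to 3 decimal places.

0.791

Var(C) = 1.4² + 1.1² + 0.8² + 2·[1.54·0.26 + 1.12·0.12 + 0.88·0.28] = 3.81 + 1.5624 = 5.3724.
Under uncorrelated errors the observed covariances equal the true-score covariances, so only the own-variance terms attenuate.
True-score variance = [1.4²·0.68 + 1.1²·0.80 + 0.8²·0.60] + 1.5624 = 2.6848 + 1.5624 = 4.2472.
Reliability = 4.2472 / 5.3724 = 0.791.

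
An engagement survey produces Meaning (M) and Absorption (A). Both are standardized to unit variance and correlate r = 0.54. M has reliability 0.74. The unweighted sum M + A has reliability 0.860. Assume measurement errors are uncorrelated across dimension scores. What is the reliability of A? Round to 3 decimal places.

Var(M+A) = 2 + 2·0.54 = 3.080.
True-score variance = ρ_M + ρ_A + 2·0.54, so 0.860 = (0.74 + ρ_A + 1.08) / 3.080.
ρ_A = 0.860·3.080 − 0.74 − 1.08 = 0.829.

0.829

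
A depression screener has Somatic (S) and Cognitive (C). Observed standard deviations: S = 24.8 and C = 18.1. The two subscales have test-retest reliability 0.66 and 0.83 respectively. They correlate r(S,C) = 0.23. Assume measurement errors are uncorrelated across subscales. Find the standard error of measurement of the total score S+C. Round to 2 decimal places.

Var(total) = 942.65 + 206.485 = 1149.13.
True-score variance = 677.843 + 206.485 = 884.328, so reliability = 0.7696.
Error variance = 1149.13 − 884.328 = 264.807; SEM = √264.807 = 16.27.

16.27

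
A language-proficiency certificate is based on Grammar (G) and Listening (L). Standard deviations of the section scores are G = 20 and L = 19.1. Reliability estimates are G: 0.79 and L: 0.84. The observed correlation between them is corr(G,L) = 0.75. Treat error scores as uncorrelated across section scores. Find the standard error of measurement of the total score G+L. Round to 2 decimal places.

11.93

Var(total) = 764.81 + 573 = 1337.81.
True-score variance = 622.44 + 573 = 1195.44, so reliability = 0.8936.
Error variance = 1337.81 − 1195.44 = 142.37; SEM = √142.37 = 11.93.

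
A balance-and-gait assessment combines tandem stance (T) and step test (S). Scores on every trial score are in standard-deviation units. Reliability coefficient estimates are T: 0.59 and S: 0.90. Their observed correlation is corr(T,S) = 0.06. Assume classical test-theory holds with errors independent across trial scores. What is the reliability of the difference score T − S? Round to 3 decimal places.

0.729

Var(T−S) = 1 + 1 − 2·0.06 = 2 − 0.12 = 1.88.
Under uncorrelated errors the observed covariances equal the true-score covariances, so only the own-variance terms attenuate.
True-score variance = [0.59 + 0.90] − 0.12 = 1.49 − 0.12 = 1.37.
Reliability = 1.37 / 1.88 = 0.729.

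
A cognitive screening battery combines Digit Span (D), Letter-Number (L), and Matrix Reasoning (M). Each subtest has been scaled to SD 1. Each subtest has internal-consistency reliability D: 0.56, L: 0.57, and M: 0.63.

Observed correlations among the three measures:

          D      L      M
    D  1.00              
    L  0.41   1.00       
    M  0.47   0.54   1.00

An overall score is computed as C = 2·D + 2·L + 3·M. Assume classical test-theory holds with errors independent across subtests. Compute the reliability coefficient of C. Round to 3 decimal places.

Var(C) = 2² + 2² + 3² + 2·[4·0.41 + 6·0.47 + 6·0.54] = 17 + 15.4 = 32.4.
Under uncorrelated errors the observed covariances equal the true-score covariances, so only the own-variance terms attenuate.
True-score variance = [2²·0.56 + 2²·0.57 + 3²·0.63] + 15.4 = 10.19 + 15.4 = 25.59.
Reliability = 25.59 / 32.4 = 0.790.

0.790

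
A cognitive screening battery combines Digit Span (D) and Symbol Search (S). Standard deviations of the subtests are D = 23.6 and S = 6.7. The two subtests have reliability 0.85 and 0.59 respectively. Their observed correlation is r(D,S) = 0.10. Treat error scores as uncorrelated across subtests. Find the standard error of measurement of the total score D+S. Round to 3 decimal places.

10.097

Var(total) = 601.85 + 31.624 = 633.474.
True-score variance = 499.901 + 31.624 = 531.525, so reliability = 0.8391.
Error variance = 633.474 − 531.525 = 101.949; SEM = √101.949 = 10.097.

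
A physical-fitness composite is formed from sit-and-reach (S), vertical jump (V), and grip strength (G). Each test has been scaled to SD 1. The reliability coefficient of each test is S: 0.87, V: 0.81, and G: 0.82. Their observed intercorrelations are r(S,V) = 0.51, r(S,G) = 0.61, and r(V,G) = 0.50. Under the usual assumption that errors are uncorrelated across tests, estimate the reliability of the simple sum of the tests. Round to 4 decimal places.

Var(S+V+G) = 3 + 2·[0.51 + 0.61 + 0.50] = 3 + 3.24 = 6.24.
Under uncorrelated errors the observed covariances equal the true-score covariances, so only the own-variance terms attenuate.
True-score variance = [0.87 + 0.81 + 0.82] + 3.24 = 2.5 + 3.24 = 5.74.
Reliability = 5.74 / 6.24 = 0.9199.

0.9199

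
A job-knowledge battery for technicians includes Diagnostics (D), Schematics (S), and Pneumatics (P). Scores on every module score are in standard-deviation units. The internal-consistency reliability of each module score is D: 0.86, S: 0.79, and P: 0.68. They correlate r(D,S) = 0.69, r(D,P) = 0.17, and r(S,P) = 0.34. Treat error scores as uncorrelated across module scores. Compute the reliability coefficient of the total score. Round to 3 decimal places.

0.876

Var(D+S+P) = 3 + 2·[0.69 + 0.17 + 0.34] = 3 + 2.4 = 5.4.
With uncorrelated errors the cross-covariances are all true-score covariance, so they carry over unchanged; only the diagonal terms shrink to ρᵢσᵢ².
True-score variance = [0.86 + 0.79 + 0.68] + 2.4 = 2.33 + 2.4 = 4.73.
Reliability = 4.73 / 5.4 = 0.876.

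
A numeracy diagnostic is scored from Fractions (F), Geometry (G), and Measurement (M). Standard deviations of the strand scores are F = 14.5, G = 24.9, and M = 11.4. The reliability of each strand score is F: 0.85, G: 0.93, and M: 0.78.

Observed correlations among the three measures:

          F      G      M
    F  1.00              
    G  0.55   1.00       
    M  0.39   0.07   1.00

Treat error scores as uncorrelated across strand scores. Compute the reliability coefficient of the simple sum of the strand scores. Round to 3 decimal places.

Var(F+G+M) = 14.5² + 24.9² + 11.4² + 2·[14.5·24.9·0.55 + 14.5·11.4·0.39 + 24.9·11.4·0.07] = 960.22 + 565.829 = 1526.05.
Because errors are independent across components, Cov(Tᵢ,Tⱼ) = Cov(Xᵢ,Xⱼ); the off-diagonal part of the true-score variance is the same as above.
True-score variance = [14.5²·0.85 + 24.9²·0.93 + 11.4²·0.78] + 565.829 = 856.691 + 565.829 = 1422.52.
Reliability = 1422.52 / 1526.05 = 0.932.

0.932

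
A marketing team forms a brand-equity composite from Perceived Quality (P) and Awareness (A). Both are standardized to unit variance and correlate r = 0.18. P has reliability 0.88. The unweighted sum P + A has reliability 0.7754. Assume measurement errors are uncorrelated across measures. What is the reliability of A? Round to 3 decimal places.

Var(P+A) = 2 + 2·0.18 = 2.360.
True-score variance = ρ_P + ρ_A + 2·0.18, so 0.7754 = (0.88 + ρ_A + 0.36) / 2.360.
ρ_A = 0.7754·2.360 − 0.88 − 0.36 = 0.590.

0.590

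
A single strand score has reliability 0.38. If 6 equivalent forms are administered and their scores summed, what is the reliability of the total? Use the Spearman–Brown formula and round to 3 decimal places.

ρ_k = kρ / (1 + (k−1)ρ) = 6·0.38 / (1 + 5·0.38) = 2.280 / 2.900 = 0.786.

0.786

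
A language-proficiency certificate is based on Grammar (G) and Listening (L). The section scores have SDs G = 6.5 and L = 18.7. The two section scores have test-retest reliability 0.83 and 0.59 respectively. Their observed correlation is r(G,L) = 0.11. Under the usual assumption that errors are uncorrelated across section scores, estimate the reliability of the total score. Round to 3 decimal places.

Var(G+L) = 6.5² + 18.7² + 2·[6.5·18.7·0.11] = 391.94 + 26.741 = 418.681.
Because errors are independent across components, Cov(Tᵢ,Tⱼ) = Cov(Xᵢ,Xⱼ); the off-diagonal part of the true-score variance is the same as above.
True-score variance = [6.5²·0.83 + 18.7²·0.59] + 26.741 = 241.385 + 26.741 = 268.126.
Reliability = 268.126 / 418.681 = 0.640.

0.640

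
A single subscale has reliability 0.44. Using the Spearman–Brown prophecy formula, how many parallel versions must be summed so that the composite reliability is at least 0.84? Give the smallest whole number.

k ≥ ρ*(1−ρ₁)/(ρ₁(1−ρ*)) = 0.84·0.56 / (0.44·0.16) = 6.682.
Smallest integer k = 7.

7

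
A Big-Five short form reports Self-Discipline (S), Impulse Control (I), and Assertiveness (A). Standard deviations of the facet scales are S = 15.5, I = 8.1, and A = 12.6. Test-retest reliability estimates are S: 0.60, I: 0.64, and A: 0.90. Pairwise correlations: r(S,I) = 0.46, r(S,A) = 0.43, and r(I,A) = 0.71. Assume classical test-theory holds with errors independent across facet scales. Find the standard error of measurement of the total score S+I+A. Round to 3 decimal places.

11.645

Var(total) = 464.62 + 428.389 = 893.009.
True-score variance = 329.024 + 428.389 = 757.414, so reliability = 0.8482.
Error variance = 893.009 − 757.414 = 135.596; SEM = √135.596 = 11.645.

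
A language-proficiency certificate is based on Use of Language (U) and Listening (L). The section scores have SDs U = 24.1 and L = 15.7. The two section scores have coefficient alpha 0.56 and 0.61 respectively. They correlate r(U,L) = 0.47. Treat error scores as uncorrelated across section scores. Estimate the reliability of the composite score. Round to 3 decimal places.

Var(U+L) = 24.1² + 15.7² + 2·[24.1·15.7·0.47] = 827.3 + 355.668 = 1182.97.
Under uncorrelated errors the observed covariances equal the true-score covariances, so only the own-variance terms attenuate.
True-score variance = [24.1²·0.56 + 15.7²·0.61] + 355.668 = 475.613 + 355.668 = 831.28.
Reliability = 831.28 / 1182.97 = 0.703.

0.703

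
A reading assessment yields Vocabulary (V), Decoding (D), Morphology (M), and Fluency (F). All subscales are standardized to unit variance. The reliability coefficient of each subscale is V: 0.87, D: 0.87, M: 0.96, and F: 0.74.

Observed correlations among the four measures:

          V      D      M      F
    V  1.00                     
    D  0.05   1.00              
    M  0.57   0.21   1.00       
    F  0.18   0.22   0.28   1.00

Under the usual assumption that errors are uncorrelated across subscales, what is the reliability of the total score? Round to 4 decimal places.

Var(V+D+M+F) = 4 + 2·[0.05 + 0.57 + 0.18 + 0.21 + 0.22 + 0.28] = 4 + 3.02 = 7.02.
Because errors are independent across components, Cov(Tᵢ,Tⱼ) = Cov(Xᵢ,Xⱼ); the off-diagonal part of the true-score variance is the same as above.
True-score variance = [0.87 + 0.87 + 0.96 + 0.74] + 3.02 = 3.44 + 3.02 = 6.46.
Reliability = 6.46 / 7.02 = 0.9202.

0.9202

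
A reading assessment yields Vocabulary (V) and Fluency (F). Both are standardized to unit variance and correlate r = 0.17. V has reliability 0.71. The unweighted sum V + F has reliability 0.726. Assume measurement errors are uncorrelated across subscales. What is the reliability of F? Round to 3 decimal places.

0.649

Var(V+F) = 2 + 2·0.17 = 2.340.
True-score variance = ρ_V + ρ_F + 2·0.17, so 0.726 = (0.71 + ρ_F + 0.34) / 2.340.
ρ_F = 0.726·2.340 − 0.71 − 0.34 = 0.649.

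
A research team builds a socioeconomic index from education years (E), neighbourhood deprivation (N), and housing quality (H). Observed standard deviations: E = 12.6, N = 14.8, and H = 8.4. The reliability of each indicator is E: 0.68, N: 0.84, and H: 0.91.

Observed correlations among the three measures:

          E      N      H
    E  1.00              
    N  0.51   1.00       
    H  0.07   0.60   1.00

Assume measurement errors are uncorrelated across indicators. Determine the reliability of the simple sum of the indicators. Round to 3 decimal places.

Var(E+N+H) = 12.6² + 14.8² + 8.4² + 2·[12.6·14.8·0.51 + 12.6·8.4·0.07 + 14.8·8.4·0.60] = 448.36 + 354.211 = 802.571.
Under uncorrelated errors the observed covariances equal the true-score covariances, so only the own-variance terms attenuate.
True-score variance = [12.6²·0.68 + 14.8²·0.84 + 8.4²·0.91] + 354.211 = 356.16 + 354.211 = 710.371.
Reliability = 710.371 / 802.571 = 0.885.

0.885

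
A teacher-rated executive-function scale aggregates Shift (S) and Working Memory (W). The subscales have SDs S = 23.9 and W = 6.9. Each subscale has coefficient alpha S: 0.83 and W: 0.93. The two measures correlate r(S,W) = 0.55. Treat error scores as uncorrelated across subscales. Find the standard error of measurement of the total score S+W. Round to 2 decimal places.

Var(total) = 618.82 + 181.401 = 800.221.
True-score variance = 518.382 + 181.401 = 699.783, so reliability = 0.8745.
Error variance = 800.221 − 699.783 = 100.438; SEM = √100.438 = 10.02.

10.02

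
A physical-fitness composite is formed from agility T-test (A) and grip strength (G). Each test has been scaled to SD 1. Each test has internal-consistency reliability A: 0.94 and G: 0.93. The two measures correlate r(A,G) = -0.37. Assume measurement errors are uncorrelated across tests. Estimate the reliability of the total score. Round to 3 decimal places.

0.897

Var(A+G) = 2 + 2·[(-0.37)] = 2 − 0.74 = 1.26.
Because errors are independent across components, Cov(Tᵢ,Tⱼ) = Cov(Xᵢ,Xⱼ); the off-diagonal part of the true-score variance is the same as above.
True-score variance = [0.94 + 0.93] − 0.74 = 1.87 − 0.74 = 1.13.
Reliability = 1.13 / 1.26 = 0.897.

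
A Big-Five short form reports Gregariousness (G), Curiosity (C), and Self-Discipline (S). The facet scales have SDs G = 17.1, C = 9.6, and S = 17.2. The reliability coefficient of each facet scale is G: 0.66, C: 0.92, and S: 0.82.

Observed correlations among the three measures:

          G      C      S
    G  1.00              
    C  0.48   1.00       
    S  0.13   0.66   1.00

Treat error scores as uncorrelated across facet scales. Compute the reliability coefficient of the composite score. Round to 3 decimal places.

Var(G+C+S) = 17.1² + 9.6² + 17.2² + 2·[17.1·9.6·0.48 + 17.1·17.2·0.13 + 9.6·17.2·0.66] = 680.41 + 452.023 = 1132.43.
With uncorrelated errors the cross-covariances are all true-score covariance, so they carry over unchanged; only the diagonal terms shrink to ρᵢσᵢ².
True-score variance = [17.1²·0.66 + 9.6²·0.92 + 17.2²·0.82] + 452.023 = 520.367 + 452.023 = 972.39.
Reliability = 972.39 / 1132.43 = 0.859.

0.859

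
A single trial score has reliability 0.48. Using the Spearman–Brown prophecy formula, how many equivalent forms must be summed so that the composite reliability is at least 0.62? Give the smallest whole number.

k ≥ ρ*(1−ρ₁)/(ρ₁(1−ρ*)) = 0.62·0.52 / (0.48·0.38) = 1.768.
Smallest integer k = 2.

2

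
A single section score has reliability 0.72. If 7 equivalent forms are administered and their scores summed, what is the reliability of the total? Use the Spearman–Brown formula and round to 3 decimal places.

ρ_k = kρ / (1 + (k−1)ρ) = 7·0.72 / (1 + 6·0.72) = 5.040 / 5.320 = 0.947.

0.947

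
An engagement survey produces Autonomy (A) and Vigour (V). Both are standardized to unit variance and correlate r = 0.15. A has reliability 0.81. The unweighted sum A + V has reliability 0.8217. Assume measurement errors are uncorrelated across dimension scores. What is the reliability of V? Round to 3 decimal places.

0.780

Var(A+V) = 2 + 2·0.15 = 2.300.
True-score variance = ρ_A + ρ_V + 2·0.15, so 0.8217 = (0.81 + ρ_V + 0.30) / 2.300.
ρ_V = 0.8217·2.300 − 0.81 − 0.30 = 0.780.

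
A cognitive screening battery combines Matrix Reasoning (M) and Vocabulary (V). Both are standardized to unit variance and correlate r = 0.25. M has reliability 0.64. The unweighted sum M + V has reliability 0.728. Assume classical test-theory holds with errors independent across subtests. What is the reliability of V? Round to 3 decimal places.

Var(M+V) = 2 + 2·0.25 = 2.500.
True-score variance = ρ_M + ρ_V + 2·0.25, so 0.728 = (0.64 + ρ_V + 0.50) / 2.500.
ρ_V = 0.728·2.500 − 0.64 − 0.50 = 0.680.

0.680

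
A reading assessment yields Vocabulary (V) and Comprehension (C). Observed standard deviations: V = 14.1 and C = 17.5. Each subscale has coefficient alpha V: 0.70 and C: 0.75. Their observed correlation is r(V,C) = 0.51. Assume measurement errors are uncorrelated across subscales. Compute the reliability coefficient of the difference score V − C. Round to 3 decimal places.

Var(V−C) = 14.1² + 17.5² − 2·14.1·17.5·0.51 = 505.06 − 251.685 = 253.375.
Because errors are independent across components, Cov(Tᵢ,Tⱼ) = Cov(Xᵢ,Xⱼ); the off-diagonal part of the true-score variance is the same as above.
True-score variance = [14.1²·0.70 + 17.5²·0.75] − 251.685 = 368.855 − 251.685 = 117.17.
Reliability = 117.17 / 253.375 = 0.462.

0.462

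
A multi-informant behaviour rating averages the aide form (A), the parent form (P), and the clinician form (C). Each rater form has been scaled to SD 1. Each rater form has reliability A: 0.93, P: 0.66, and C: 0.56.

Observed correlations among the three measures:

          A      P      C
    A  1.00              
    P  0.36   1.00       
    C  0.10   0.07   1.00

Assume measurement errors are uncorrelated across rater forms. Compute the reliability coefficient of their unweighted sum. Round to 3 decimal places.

Var(A+P+C) = 3 + 2·[0.36 + 0.10 + 0.07] = 3 + 1.06 = 4.06.
With uncorrelated errors the cross-covariances are all true-score covariance, so they carry over unchanged; only the diagonal terms shrink to ρᵢσᵢ².
True-score variance = [0.93 + 0.66 + 0.56] + 1.06 = 2.15 + 1.06 = 3.21.
Reliability = 3.21 / 4.06 = 0.791.

0.791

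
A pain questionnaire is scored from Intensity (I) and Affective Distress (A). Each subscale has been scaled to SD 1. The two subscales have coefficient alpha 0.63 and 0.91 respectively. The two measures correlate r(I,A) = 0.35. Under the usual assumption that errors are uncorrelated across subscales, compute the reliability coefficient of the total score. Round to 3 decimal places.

Var(I+A) = 2 + 2·[0.35] = 2 + 0.7 = 2.7.
Under uncorrelated errors the observed covariances equal the true-score covariances, so only the own-variance terms attenuate.
True-score variance = [0.63 + 0.91] + 0.7 = 1.54 + 0.7 = 2.24.
Reliability = 2.24 / 2.7 = 0.830.

0.830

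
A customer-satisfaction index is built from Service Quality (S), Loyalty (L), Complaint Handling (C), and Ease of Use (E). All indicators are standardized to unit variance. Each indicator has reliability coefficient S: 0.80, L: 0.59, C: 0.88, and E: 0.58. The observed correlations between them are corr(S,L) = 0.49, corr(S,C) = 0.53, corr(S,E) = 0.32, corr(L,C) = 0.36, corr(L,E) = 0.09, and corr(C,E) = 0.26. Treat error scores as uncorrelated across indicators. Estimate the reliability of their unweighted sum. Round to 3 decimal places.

0.858

Var(S+L+C+E) = 4 + 2·[0.49 + 0.53 + 0.32 + 0.36 + 0.09 + 0.26] = 4 + 4.1 = 8.1.
With uncorrelated errors the cross-covariances are all true-score covariance, so they carry over unchanged; only the diagonal terms shrink to ρᵢσᵢ².
True-score variance = [0.80 + 0.59 + 0.88 + 0.58] + 4.1 = 2.85 + 4.1 = 6.95.
Reliability = 6.95 / 8.1 = 0.858.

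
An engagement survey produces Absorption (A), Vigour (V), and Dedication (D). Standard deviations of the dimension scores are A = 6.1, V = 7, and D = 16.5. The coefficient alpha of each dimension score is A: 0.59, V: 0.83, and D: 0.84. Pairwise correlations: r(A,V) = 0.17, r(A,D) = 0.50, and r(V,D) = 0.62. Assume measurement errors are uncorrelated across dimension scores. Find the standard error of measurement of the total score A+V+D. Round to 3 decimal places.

Var(total) = 358.46 + 258.388 = 616.848.
True-score variance = 291.314 + 258.388 = 549.702, so reliability = 0.8911.
Error variance = 616.848 − 549.702 = 67.1461; SEM = √67.1461 = 8.194.

8.194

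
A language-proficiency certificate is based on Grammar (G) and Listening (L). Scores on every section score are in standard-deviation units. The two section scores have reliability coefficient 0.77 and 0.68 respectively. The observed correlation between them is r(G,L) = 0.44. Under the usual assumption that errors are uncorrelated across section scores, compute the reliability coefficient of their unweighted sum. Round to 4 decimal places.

Var(G+L) = 2 + 2·[0.44] = 2 + 0.88 = 2.88.
Under uncorrelated errors the observed covariances equal the true-score covariances, so only the own-variance terms attenuate.
True-score variance = [0.77 + 0.68] + 0.88 = 1.45 + 0.88 = 2.33.
Reliability = 2.33 / 2.88 = 0.8090.

0.8090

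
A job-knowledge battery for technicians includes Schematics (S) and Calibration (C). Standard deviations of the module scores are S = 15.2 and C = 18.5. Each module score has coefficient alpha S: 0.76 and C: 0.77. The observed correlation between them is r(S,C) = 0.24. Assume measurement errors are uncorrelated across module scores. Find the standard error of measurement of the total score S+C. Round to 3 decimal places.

Var(total) = 573.29 + 134.976 = 708.266.
True-score variance = 439.123 + 134.976 = 574.099, so reliability = 0.8106.
Error variance = 708.266 − 574.099 = 134.167; SEM = √134.167 = 11.583.

11.583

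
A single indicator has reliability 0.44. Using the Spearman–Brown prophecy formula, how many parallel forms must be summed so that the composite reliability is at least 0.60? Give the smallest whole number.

2

k ≥ ρ*(1−ρ₁)/(ρ₁(1−ρ*)) = 0.60·0.56 / (0.44·0.40) = 1.909.
Smallest integer k = 2.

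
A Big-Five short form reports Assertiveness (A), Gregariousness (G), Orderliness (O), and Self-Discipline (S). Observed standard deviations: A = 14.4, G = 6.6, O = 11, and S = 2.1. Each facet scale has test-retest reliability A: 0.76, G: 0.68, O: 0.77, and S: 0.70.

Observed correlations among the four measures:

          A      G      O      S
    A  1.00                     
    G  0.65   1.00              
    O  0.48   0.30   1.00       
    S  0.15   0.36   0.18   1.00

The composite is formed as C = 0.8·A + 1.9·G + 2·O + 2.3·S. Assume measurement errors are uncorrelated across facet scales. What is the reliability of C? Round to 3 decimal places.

0.866

Var(C) = 0.8²·14.4² + 1.9²·6.6² + 2²·11² + 2.3²·2.1² + 2·[1.52·14.4·6.6·0.65 + 1.6·14.4·11·0.48 + 1.84·14.4·2.1·0.15 + 3.8·6.6·11·0.30 + 4.37·6.6·2.1·0.36 + 4.6·11·2.1·0.18] = 797.291 + 695.185 = 1492.48.
With uncorrelated errors the cross-covariances are all true-score covariance, so they carry over unchanged; only the diagonal terms shrink to ρᵢσᵢ².
True-score variance = [0.8²·14.4²·0.76 + 1.9²·6.6²·0.68 + 2²·11²·0.77 + 2.3²·2.1²·0.70] + 695.185 = 596.801 + 695.185 = 1291.99.
Reliability = 1291.99 / 1492.48 = 0.866.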